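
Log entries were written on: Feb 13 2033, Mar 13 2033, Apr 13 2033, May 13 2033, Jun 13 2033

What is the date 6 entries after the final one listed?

Each date is the 13th; the gaps (28, 31, 30, 31) track the month lengths.
The rule is the 13th of each month.
July 2033: Jul 13 2033.
Next: August 2033 → Aug 13 2033.
September 2033: Sep 13 2033.
October 2033: Oct 13 2033.
November 2033: Nov 13 2033.
Next: December 2033 → Dec 13 2033.

Dec 13 2033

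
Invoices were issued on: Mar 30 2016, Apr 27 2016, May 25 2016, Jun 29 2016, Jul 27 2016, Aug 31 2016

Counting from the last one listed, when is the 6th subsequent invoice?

These are Wednesdays with 28, 28, 35, 28, 35-day gaps.
Each is the final Wednesday of its month — Mar 30 2016 is past the 28th, so '4th Wednesday' doesn't fit.
September 2016 ends with Wednesday Sep 28 2016.
Last Wednesday of October 2016: Oct 26 2016.
November 2016 ends with Wednesday Nov 30 2016.
Last Wednesday of December 2016: Dec 28 2016.
Last Wednesday of January 2017: Jan 25 2017.
Last Wednesday of February 2017: Feb 22 2017.

Feb 22 2017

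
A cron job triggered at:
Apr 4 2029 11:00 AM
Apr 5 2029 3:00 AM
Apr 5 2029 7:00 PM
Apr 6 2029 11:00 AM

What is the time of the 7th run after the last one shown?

The interval is a steady 16 hours (16, 16, 16).
Apr 6 2029 11:00 AM + 16 h = Apr 7 2029 3:00 AM.
Apr 7 2029 3:00 AM + 16 h = Apr 7 2029 7:00 PM.
Apr 7 2029 7:00 PM + 16 h = Apr 8 2029 11:00 AM.
Apr 8 2029 11:00 AM + 16 h = Apr 9 2029 3:00 AM.
Apr 9 2029 3:00 AM + 16 h = Apr 9 2029 7:00 PM.
Apr 9 2029 7:00 PM + 16 h = Apr 10 2029 11:00 AM.
Apr 10 2029 11:00 AM + 16 h = Apr 11 2029 3:00 AM.

Apr 11 2029 3:00 AM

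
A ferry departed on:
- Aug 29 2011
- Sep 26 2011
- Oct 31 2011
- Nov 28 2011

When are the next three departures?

Dec 26 2011, Jan 30 2012, Feb 27 2012

All Mondays; the gaps (28, 35, 28) vary with month length.
This is the last Monday of each month.
Last Monday of December 2011: Dec 26 2011.
January 2012 ends with Monday Jan 30 2012.
February 2012 ends with Monday Feb 27 2012.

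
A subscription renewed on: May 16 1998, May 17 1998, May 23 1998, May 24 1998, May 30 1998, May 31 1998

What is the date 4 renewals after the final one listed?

Jun 14 1998

The gap pattern 1, 6, 1, 6, 1 repeats every 2 events.
These are the Saturdays and Sundays of each week.
Next Saturday: Jun 6 1998.
The following Sunday is Jun 7 1998.
The following Saturday is Jun 13 1998.
The following Sunday is Jun 14 1998.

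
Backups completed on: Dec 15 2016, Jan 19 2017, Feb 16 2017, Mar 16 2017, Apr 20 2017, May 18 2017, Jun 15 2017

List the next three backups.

Jul 20 2017, Aug 17 2017, Sep 21 2017

Gaps: 35, 28, 28, 35, 28, 28 days — a mix of 28 and 35. Every date is a Thursday.
Each is the 3rd Thursday of its month.
July 2017 — 3rd Thursday is Jul 20 2017.
3rd Thursday of August 2017: Aug 17 2017.
September 2017 — 3rd Thursday is Sep 21 2017.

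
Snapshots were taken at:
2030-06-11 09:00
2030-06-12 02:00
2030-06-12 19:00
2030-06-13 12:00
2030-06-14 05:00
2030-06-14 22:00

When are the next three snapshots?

Spacing: 17, 17, 17, 17, 17 h — constant 17 h.
2030-06-14 22:00 + 17 h = 2030-06-15 15:00.
2030-06-15 15:00 + 17 h = 2030-06-16 08:00.
2030-06-16 08:00 + 17 h = 2030-06-17 01:00.

2030-06-15 15:00, 2030-06-16 08:00, 2030-06-17 01:00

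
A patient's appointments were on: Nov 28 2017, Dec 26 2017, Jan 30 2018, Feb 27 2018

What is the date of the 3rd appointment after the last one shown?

May 29 2018

Every date is a Tuesday; gaps 28, 35, 28 days.
Each is the last Tuesday of its month (at least one falls on the 29th or later, ruling out '4th Tuesday').
Last Tuesday of March 2018: Mar 27 2018.
April 2018 ends with Tuesday Apr 24 2018.
Last Tuesday of May 2018: May 29 2018.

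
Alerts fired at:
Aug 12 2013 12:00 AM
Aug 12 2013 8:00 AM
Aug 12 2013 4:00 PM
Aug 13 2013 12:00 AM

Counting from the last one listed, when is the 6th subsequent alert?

Spacing: 8, 8, 8 h — constant 8 h.
Aug 13 2013 12:00 AM + 8 h = Aug 13 2013 8:00 AM.
Aug 13 2013 8:00 AM + 8 h = Aug 13 2013 4:00 PM.
Aug 13 2013 4:00 PM + 8 h = Aug 14 2013 12:00 AM.
Aug 14 2013 12:00 AM + 8 h = Aug 14 2013 8:00 AM.
Aug 14 2013 8:00 AM + 8 h = Aug 14 2013 4:00 PM.
Aug 14 2013 4:00 PM + 8 h = Aug 15 2013 12:00 AM.

Aug 15 2013 12:00 AM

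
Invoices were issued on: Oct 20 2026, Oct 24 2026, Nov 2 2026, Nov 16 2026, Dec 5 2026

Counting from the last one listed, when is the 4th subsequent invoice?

Apr 10 2027

Intervals are 4, 9, 14, 19 days — an arithmetic progression with common difference 5.
Next gap: 24 days. Dec 5 2026 + 24 days = Dec 29 2026.
Next gap: 29 days. Dec 29 2026 + 29 days = Jan 27 2027.
Next gap: 34 days. Jan 27 2027 + 34 days = Mar 2 2027.
Next gap: 39 days. Mar 2 2027 + 39 days = Apr 10 2027.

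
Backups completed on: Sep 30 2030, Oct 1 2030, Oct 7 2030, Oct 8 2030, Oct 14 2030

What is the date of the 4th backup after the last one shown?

Oct 28 2030

Every event lands on a Monday or Tuesday (gaps cycle 1, 6, 1, 6).
So the schedule is: every Monday and Tuesday.
Next Tuesday: Oct 15 2030.
The following Monday is Oct 21 2030.
The following Tuesday is Oct 22 2030.
Next Monday: Oct 28 2030.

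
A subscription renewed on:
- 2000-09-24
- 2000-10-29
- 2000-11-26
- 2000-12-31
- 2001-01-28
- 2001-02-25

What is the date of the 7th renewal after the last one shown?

2001-09-30

Every date is a Sunday; gaps 35, 28, 35, 28, 28 days.
Each is the last Sunday of its month (at least one falls on the 29th or later, ruling out '4th Sunday').
March 2001 ends with Sunday 2001-03-25.
Last Sunday of April 2001: 2001-04-29.
May 2001 ends with Sunday 2001-05-27.
Last Sunday of June 2001: 2001-06-24.
July 2001 ends with Sunday 2001-07-29.
August 2001 ends with Sunday 2001-08-26.
September 2001 ends with Sunday 2001-09-30.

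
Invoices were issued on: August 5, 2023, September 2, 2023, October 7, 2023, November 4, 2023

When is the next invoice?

December 2, 2023

All dates are Saturdays, 28, 35, 28 days apart.
Specifically, the 1st Saturday of each month.
December 2023 — 1st Saturday is December 2, 2023.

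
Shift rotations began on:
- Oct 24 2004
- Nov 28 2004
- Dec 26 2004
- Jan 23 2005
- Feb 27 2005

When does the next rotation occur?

These are Sundays at 28- or 35-day spacing (35, 28, 28, 35).
The pattern: 4th Sunday of the month.
March 2005 — 4th Sunday is Mar 27 2005.

Mar 27 2005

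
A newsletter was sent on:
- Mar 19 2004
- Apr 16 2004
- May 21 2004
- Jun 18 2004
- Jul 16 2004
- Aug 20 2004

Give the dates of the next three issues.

Gaps: 28, 35, 28, 28, 35 days — a mix of 28 and 35. Every date is a Friday.
Each is the 3rd Friday of its month.
3rd Friday of September 2004: Sep 17 2004.
October 2004 — 3rd Friday is Oct 15 2004.
November 2004 — 3rd Friday is Nov 19 2004.

Sep 17 2004, Oct 15 2004, Nov 19 2004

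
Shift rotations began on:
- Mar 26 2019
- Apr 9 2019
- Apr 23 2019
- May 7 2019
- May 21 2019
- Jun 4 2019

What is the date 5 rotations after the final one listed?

Aug 13 2019

Every event comes 14 days after the last (14, 14, 14, 14, 14).
Jun 4 2019 + 14 days = Jun 18 2019.
Jun 18 2019 + 14 days = Jul 2 2019.
Jul 2 2019 + 14 days = Jul 16 2019.
Jul 16 2019 + 14 days = Jul 30 2019.
Jul 30 2019 + 14 days = Aug 13 2019.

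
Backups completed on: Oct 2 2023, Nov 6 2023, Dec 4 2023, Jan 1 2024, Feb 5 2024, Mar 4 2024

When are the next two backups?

Gaps: 35, 28, 28, 35, 28 days — a mix of 28 and 35. Every date is a Monday.
Each is the 1st Monday of its month.
April 2024 — 1st Monday is Apr 1 2024.
May 2024 — 1st Monday is May 6 2024.

Apr 1 2024, May 6 2024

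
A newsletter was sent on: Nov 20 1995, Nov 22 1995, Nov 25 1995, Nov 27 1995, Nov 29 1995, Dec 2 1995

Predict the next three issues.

Every event lands on a Monday or Wednesday or Saturday (gaps cycle 2, 3, 2, 2, 3).
So the schedule is: every Monday, Wednesday and Saturday.
Next Monday: Dec 4 1995.
The following Wednesday is Dec 6 1995.
Next Saturday: Dec 9 1995.

Dec 4 1995, Dec 6 1995, Dec 9 1995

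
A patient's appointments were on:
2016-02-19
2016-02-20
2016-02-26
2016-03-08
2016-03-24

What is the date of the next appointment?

Intervals are 1, 6, 11, 16 days — an arithmetic progression with common difference 5.
Next gap: 21 days. 2016-03-24 + 21 days = 2016-04-14.

2016-04-14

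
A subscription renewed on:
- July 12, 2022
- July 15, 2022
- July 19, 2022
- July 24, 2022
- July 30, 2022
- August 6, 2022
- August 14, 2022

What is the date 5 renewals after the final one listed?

October 8, 2022

Intervals are 3, 4, 5, 6, 7, 8 days — an arithmetic progression with common difference 1.
Next gap: 9 days. August 14, 2022 + 9 days = August 23, 2022.
Next gap: 10 days. August 23, 2022 + 10 days = September 2, 2022.
Next gap: 11 days. September 2, 2022 + 11 days = September 13, 2022.
Next gap: 12 days. September 13, 2022 + 12 days = September 25, 2022.
Next gap: 13 days. September 25, 2022 + 13 days = October 8, 2022.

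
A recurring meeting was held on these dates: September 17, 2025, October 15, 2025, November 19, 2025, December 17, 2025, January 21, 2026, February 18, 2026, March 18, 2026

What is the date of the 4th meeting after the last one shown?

July 15, 2026

All dates are Wednesdays, 28, 35, 28, 35, 28, 28 days apart.
Specifically, the 3rd Wednesday of each month.
April 2026 — 3rd Wednesday is April 15, 2026.
May 2026 — 3rd Wednesday is May 20, 2026.
3rd Wednesday of June 2026: June 17, 2026.
3rd Wednesday of July 2026: July 15, 2026.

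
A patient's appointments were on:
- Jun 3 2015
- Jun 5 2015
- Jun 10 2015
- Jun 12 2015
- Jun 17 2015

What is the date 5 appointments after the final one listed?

The gap pattern 2, 5, 2, 5 repeats every 2 events.
These are the Wednesdays and Fridays of each week.
The following Friday is Jun 19 2015.
Next Wednesday: Jun 24 2015.
The following Friday is Jun 26 2015.
The following Wednesday is Jul 1 2015.
Next Friday: Jul 3 2015.

Jul 3 2015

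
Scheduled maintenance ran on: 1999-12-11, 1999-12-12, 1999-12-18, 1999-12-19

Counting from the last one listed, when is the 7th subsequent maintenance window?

2000-01-15

The gap pattern 1, 6, 1 repeats every 2 events.
These are the Saturdays and Sundays of each week.
Next Saturday: 1999-12-25.
Next Sunday: 1999-12-26.
Next Saturday: 2000-01-01.
Next Sunday: 2000-01-02.
The following Saturday is 2000-01-08.
The following Sunday is 2000-01-09.
Next Saturday: 2000-01-15.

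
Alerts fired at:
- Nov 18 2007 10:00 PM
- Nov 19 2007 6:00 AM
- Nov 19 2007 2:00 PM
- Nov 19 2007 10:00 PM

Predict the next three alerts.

Nov 20 2007 6:00 AM, Nov 20 2007 2:00 PM, Nov 20 2007 10:00 PM

Gaps: 8, 8, 8 hours — each event is 8 hours after the previous one.
Nov 19 2007 10:00 PM + 8 h = Nov 20 2007 6:00 AM.
Nov 20 2007 6:00 AM + 8 h = Nov 20 2007 2:00 PM.
Nov 20 2007 2:00 PM + 8 h = Nov 20 2007 10:00 PM.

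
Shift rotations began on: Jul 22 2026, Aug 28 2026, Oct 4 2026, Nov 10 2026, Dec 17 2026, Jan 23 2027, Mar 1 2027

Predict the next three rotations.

Apr 7 2027, May 14 2027, Jun 20 2027

Gaps between consecutive events: 37, 37, 37, 37, 37, 37 days — a constant 37-day interval.
Mar 1 2027 + 37 days = Apr 7 2027.
Apr 7 2027 + 37 days = May 14 2027.
May 14 2027 + 37 days = Jun 20 2027.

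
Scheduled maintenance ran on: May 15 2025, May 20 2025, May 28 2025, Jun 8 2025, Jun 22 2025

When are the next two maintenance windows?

Jul 9 2025, Jul 29 2025

The spacing grows by 3 each time: 5, 8, 11, 14 days.
Next gap: 17 days. Jun 22 2025 + 17 days = Jul 9 2025.
Next gap: 20 days. Jul 9 2025 + 20 days = Jul 29 2025.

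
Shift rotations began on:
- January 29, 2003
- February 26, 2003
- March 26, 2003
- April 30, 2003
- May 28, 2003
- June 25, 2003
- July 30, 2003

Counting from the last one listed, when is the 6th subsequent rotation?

January 28, 2004

These are Wednesdays with 28, 28, 35, 28, 28, 35-day gaps.
Each is the final Wednesday of its month — January 29, 2003 is past the 28th, so '4th Wednesday' doesn't fit.
August 2003 ends with Wednesday August 27, 2003.
September 2003 ends with Wednesday September 24, 2003.
Last Wednesday of October 2003: October 29, 2003.
November 2003 ends with Wednesday November 26, 2003.
Last Wednesday of December 2003: December 31, 2003.
Last Wednesday of January 2004: January 28, 2004.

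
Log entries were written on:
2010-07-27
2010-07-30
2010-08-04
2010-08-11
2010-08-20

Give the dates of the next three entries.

Intervals are 3, 5, 7, 9 days — an arithmetic progression with common difference 2.
Next gap: 11 days. 2010-08-20 + 11 days = 2010-08-31.
Next gap: 13 days. 2010-08-31 + 13 days = 2010-09-13.
Next gap: 15 days. 2010-09-13 + 15 days = 2010-09-28.

2010-08-31, 2010-09-13, 2010-09-28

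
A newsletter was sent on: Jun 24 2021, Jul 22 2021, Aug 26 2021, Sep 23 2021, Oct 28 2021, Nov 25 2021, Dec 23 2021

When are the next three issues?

Jan 27 2022, Feb 24 2022, Mar 24 2022

These are Thursdays at 28- or 35-day spacing (28, 35, 28, 35, 28, 28).
The pattern: 4th Thursday of the month.
4th Thursday of January 2022: Jan 27 2022.
4th Thursday of February 2022: Feb 24 2022.
4th Thursday of March 2022: Mar 24 2022.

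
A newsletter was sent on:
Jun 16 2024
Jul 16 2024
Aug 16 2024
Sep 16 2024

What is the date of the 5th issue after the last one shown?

Gaps: 30, 31, 31 days — not constant. Every event is on the 16th of the month.
Pattern: the 16th of each month.
October 2024: Oct 16 2024.
Next: November 2024 → Nov 16 2024.
December 2024: Dec 16 2024.
Next: January 2025 → Jan 16 2025.
February 2025: Feb 16 2025.

Feb 16 2025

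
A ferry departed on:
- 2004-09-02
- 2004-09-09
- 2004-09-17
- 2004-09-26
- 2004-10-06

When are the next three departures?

The spacing grows by 1 each time: 7, 8, 9, 10 days.
Next gap: 11 days. 2004-10-06 + 11 days = 2004-10-17.
Next gap: 12 days. 2004-10-17 + 12 days = 2004-10-29.
Next gap: 13 days. 2004-10-29 + 13 days = 2004-11-11.

2004-10-17, 2004-10-29, 2004-11-11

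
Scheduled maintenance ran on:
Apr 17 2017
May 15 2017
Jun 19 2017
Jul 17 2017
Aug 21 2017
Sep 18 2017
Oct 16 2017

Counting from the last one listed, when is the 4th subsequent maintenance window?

All dates are Mondays, 28, 35, 28, 35, 28, 28 days apart.
Specifically, the 3rd Monday of each month.
3rd Monday of November 2017: Nov 20 2017.
3rd Monday of December 2017: Dec 18 2017.
3rd Monday of January 2018: Jan 15 2018.
3rd Monday of February 2018: Feb 19 2018.

Feb 19 2018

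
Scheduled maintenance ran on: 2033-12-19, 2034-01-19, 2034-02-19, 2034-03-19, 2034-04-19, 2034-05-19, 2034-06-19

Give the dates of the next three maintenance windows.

Gaps: 31, 31, 28, 31, 30, 31 days — not constant. Every event is on the 19th of the month.
Pattern: the 19th of each month.
July 2034: 2034-07-19.
Next: August 2034 → 2034-08-19.
September 2034: 2034-09-19.

2034-07-19, 2034-08-19, 2034-09-19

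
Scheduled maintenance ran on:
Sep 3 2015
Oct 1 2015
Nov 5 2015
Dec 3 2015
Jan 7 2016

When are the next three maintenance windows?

Feb 4 2016, Mar 3 2016, Apr 7 2016

Gaps: 28, 35, 28, 35 days — a mix of 28 and 35. Every date is a Thursday.
Each is the 1st Thursday of its month.
1st Thursday of February 2016: Feb 4 2016.
March 2016 — 1st Thursday is Mar 3 2016.
April 2016 — 1st Thursday is Apr 7 2016.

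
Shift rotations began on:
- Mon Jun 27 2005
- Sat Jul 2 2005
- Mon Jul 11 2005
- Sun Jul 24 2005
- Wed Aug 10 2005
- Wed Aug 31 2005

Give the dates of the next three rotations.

Gaps: 5, 9, 13, 17, 21 days — each gap is 4 larger than the previous one.
Next gap: 25 days. Wed Aug 31 2005 + 25 days = Sun Sep 25 2005.
Next gap: 29 days. Sun Sep 25 2005 + 29 days = Mon Oct 24 2005.
Next gap: 33 days. Mon Oct 24 2005 + 33 days = Sat Nov 26 2005.

Sun Sep 25 2005, Mon Oct 24 2005, Sat Nov 26 2005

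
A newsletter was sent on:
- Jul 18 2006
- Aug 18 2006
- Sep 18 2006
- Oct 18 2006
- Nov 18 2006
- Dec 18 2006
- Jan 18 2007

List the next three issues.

Feb 18 2007, Mar 18 2007, Apr 18 2007

Each date is the 18th; the gaps (31, 31, 30, 31, 30, 31) track the month lengths.
The rule is the 18th of each month.
February 2007: Feb 18 2007.
March 2007: Mar 18 2007.
April 2007: Apr 18 2007.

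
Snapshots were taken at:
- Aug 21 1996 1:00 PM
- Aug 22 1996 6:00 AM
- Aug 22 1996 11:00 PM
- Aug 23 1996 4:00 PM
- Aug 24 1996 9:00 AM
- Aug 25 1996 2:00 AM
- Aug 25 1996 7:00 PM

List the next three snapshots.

Gaps: 17, 17, 17, 17, 17, 17 hours — each event is 17 hours after the previous one.
Aug 25 1996 7:00 PM + 17 h = Aug 26 1996 12:00 PM.
Aug 26 1996 12:00 PM + 17 h = Aug 27 1996 5:00 AM.
Aug 27 1996 5:00 AM + 17 h = Aug 27 1996 10:00 PM.

Aug 26 1996 12:00 PM, Aug 27 1996 5:00 AM, Aug 27 1996 10:00 PM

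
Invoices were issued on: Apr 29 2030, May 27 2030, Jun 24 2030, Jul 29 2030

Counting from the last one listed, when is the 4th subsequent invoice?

Nov 25 2030

All Mondays; the gaps (28, 28, 35) vary with month length.
This is the last Monday of each month.
August 2030 ends with Monday Aug 26 2030.
Last Monday of September 2030: Sep 30 2030.
Last Monday of October 2030: Oct 28 2030.
November 2030 ends with Monday Nov 25 2030.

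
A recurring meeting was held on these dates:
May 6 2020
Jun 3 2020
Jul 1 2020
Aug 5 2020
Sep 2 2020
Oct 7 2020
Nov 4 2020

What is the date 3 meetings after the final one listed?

Feb 3 2021

Gaps: 28, 28, 35, 28, 35, 28 days — a mix of 28 and 35. Every date is a Wednesday.
Each is the 1st Wednesday of its month.
December 2020 — 1st Wednesday is Dec 2 2020.
January 2021 — 1st Wednesday is Jan 6 2021.
1st Wednesday of February 2021: Feb 3 2021.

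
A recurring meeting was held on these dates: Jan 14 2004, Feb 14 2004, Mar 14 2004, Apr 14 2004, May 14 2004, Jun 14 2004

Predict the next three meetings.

Jul 14 2004, Aug 14 2004, Sep 14 2004

Each date is the 14th; the gaps (31, 29, 31, 30, 31) track the month lengths.
The rule is the 14th of each month.
Next: July 2004 → Jul 14 2004.
August 2004: Aug 14 2004.
September 2004: Sep 14 2004.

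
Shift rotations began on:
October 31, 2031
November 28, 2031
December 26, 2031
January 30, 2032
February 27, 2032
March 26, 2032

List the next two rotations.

April 30, 2032; May 28, 2032

Every date is a Friday; gaps 28, 28, 35, 28, 28 days.
Each is the last Friday of its month (at least one falls on the 29th or later, ruling out '4th Friday').
Last Friday of April 2032: April 30, 2032.
May 2032 ends with Friday May 28, 2032.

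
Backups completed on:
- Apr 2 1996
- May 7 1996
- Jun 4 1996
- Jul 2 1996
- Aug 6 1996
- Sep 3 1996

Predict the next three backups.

Oct 1 1996, Nov 5 1996, Dec 3 1996

These are Tuesdays at 28- or 35-day spacing (35, 28, 28, 35, 28).
The pattern: 1st Tuesday of the month.
October 1996 — 1st Tuesday is Oct 1 1996.
1st Tuesday of November 1996: Nov 5 1996.
December 1996 — 1st Tuesday is Dec 3 1996.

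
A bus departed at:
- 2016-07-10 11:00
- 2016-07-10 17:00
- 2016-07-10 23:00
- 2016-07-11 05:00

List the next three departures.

Spacing: 6, 6, 6 h — constant 6 h.
2016-07-11 05:00 + 6 h = 2016-07-11 11:00.
2016-07-11 11:00 + 6 h = 2016-07-11 17:00.
2016-07-11 17:00 + 6 h = 2016-07-11 23:00.

2016-07-11 11:00, 2016-07-11 17:00, 2016-07-11 23:00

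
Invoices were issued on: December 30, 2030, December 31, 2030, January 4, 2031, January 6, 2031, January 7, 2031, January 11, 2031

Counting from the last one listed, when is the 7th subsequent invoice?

January 27, 2031

Gaps: 1, 4, 2, 1, 4 days — not constant, but cyclic with period 3.
The events fall on every Monday, Tuesday and Saturday.
Next Monday: January 13, 2031.
Next Tuesday: January 14, 2031.
The following Saturday is January 18, 2031.
Next Monday: January 20, 2031.
The following Tuesday is January 21, 2031.
Next Saturday: January 25, 2031.
The following Monday is January 27, 2031.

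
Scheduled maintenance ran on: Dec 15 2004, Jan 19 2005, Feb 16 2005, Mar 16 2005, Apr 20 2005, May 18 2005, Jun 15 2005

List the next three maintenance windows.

Gaps: 35, 28, 28, 35, 28, 28 days — a mix of 28 and 35. Every date is a Wednesday.
Each is the 3rd Wednesday of its month.
3rd Wednesday of July 2005: Jul 20 2005.
3rd Wednesday of August 2005: Aug 17 2005.
3rd Wednesday of September 2005: Sep 21 2005.

Jul 20 2005, Aug 17 2005, Sep 21 2005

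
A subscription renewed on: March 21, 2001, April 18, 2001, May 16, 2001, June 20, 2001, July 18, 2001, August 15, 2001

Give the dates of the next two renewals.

All dates are Wednesdays, 28, 28, 35, 28, 28 days apart.
Specifically, the 3rd Wednesday of each month.
3rd Wednesday of September 2001: September 19, 2001.
October 2001 — 3rd Wednesday is October 17, 2001.

September 19, 2001; October 17, 2001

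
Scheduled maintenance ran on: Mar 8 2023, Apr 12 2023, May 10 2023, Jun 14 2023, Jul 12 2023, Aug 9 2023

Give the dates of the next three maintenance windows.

Gaps: 35, 28, 35, 28, 28 days — a mix of 28 and 35. Every date is a Wednesday.
Each is the 2nd Wednesday of its month.
September 2023 — 2nd Wednesday is Sep 13 2023.
October 2023 — 2nd Wednesday is Oct 11 2023.
November 2023 — 2nd Wednesday is Nov 8 2023.

Sep 13 2023, Oct 11 2023, Nov 8 2023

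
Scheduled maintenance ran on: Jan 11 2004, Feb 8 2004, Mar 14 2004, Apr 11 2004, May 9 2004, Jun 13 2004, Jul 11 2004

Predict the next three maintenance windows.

Aug 8 2004, Sep 12 2004, Oct 10 2004

These are Sundays at 28- or 35-day spacing (28, 35, 28, 28, 35, 28).
The pattern: 2nd Sunday of the month.
August 2004 — 2nd Sunday is Aug 8 2004.
2nd Sunday of September 2004: Sep 12 2004.
October 2004 — 2nd Sunday is Oct 10 2004.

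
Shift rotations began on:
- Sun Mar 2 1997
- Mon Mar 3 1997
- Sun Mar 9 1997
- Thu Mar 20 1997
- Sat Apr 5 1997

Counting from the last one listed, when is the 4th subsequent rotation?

Intervals are 1, 6, 11, 16 days — an arithmetic progression with common difference 5.
Next gap: 21 days. Sat Apr 5 1997 + 21 days = Sat Apr 26 1997.
Next gap: 26 days. Sat Apr 26 1997 + 26 days = Thu May 22 1997.
Next gap: 31 days. Thu May 22 1997 + 31 days = Sun Jun 22 1997.
Next gap: 36 days. Sun Jun 22 1997 + 36 days = Mon Jul 28 1997.

Mon Jul 28 1997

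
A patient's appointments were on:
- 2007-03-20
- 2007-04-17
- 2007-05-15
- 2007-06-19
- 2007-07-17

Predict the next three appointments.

Gaps: 28, 28, 35, 28 days — a mix of 28 and 35. Every date is a Tuesday.
Each is the 3rd Tuesday of its month.
August 2007 — 3rd Tuesday is 2007-08-21.
3rd Tuesday of September 2007: 2007-09-18.
October 2007 — 3rd Tuesday is 2007-10-16.

2007-08-21, 2007-09-18, 2007-10-16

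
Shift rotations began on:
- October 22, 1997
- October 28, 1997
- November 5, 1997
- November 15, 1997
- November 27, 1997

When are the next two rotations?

The spacing grows by 2 each time: 6, 8, 10, 12 days.
Next gap: 14 days. November 27, 1997 + 14 days = December 11, 1997.
Next gap: 16 days. December 11, 1997 + 16 days = December 27, 1997.

December 11, 1997; December 27, 1997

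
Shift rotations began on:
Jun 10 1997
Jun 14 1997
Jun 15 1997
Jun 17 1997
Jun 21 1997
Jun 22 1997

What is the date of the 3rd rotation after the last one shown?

Every event lands on a Tuesday or Saturday or Sunday (gaps cycle 4, 1, 2, 4, 1).
So the schedule is: every Tuesday, Saturday and Sunday.
Next Tuesday: Jun 24 1997.
Next Saturday: Jun 28 1997.
Next Sunday: Jun 29 1997.

Jun 29 1997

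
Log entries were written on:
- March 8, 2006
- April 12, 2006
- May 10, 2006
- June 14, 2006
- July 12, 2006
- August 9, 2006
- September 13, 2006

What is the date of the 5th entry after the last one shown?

Gaps: 35, 28, 35, 28, 28, 35 days — a mix of 28 and 35. Every date is a Wednesday.
Each is the 2nd Wednesday of its month.
2nd Wednesday of October 2006: October 11, 2006.
2nd Wednesday of November 2006: November 8, 2006.
December 2006 — 2nd Wednesday is December 13, 2006.
2nd Wednesday of January 2007: January 10, 2007.
2nd Wednesday of February 2007: February 14, 2007.

February 14, 2007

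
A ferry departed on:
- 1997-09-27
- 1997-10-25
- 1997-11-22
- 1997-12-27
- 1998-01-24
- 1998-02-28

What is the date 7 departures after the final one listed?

All dates are Saturdays, 28, 28, 35, 28, 35 days apart.
Specifically, the 4th Saturday of each month.
4th Saturday of March 1998: 1998-03-28.
April 1998 — 4th Saturday is 1998-04-25.
4th Saturday of May 1998: 1998-05-23.
4th Saturday of June 1998: 1998-06-27.
July 1998 — 4th Saturday is 1998-07-25.
4th Saturday of August 1998: 1998-08-22.
September 1998 — 4th Saturday is 1998-09-26.

1998-09-26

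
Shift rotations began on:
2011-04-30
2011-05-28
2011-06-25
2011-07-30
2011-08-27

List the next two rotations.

2011-09-24, 2011-10-29

These are Saturdays with 28, 28, 35, 28-day gaps.
Each is the final Saturday of its month — 2011-04-30 is past the 28th, so '4th Saturday' doesn't fit.
September 2011 ends with Saturday 2011-09-24.
Last Saturday of October 2011: 2011-10-29.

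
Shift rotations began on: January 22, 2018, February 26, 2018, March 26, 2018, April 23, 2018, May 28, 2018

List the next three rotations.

These are Mondays at 28- or 35-day spacing (35, 28, 28, 35).
The pattern: 4th Monday of the month.
June 2018 — 4th Monday is June 25, 2018.
4th Monday of July 2018: July 23, 2018.
4th Monday of August 2018: August 27, 2018.

June 25, 2018; July 23, 2018; August 27, 2018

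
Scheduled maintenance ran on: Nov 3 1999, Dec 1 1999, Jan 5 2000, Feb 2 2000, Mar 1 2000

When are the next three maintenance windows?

Apr 5 2000, May 3 2000, Jun 7 2000

Gaps: 28, 35, 28, 28 days — a mix of 28 and 35. Every date is a Wednesday.
Each is the 1st Wednesday of its month.
1st Wednesday of April 2000: Apr 5 2000.
1st Wednesday of May 2000: May 3 2000.
1st Wednesday of June 2000: Jun 7 2000.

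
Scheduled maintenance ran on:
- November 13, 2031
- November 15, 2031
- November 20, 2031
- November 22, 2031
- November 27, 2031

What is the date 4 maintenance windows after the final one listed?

December 11, 2031

Every event lands on a Thursday or Saturday (gaps cycle 2, 5, 2, 5).
So the schedule is: every Thursday and Saturday.
The following Saturday is November 29, 2031.
Next Thursday: December 4, 2031.
The following Saturday is December 6, 2031.
The following Thursday is December 11, 2031.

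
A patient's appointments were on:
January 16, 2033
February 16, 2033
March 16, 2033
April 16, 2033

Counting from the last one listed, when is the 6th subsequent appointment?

Gaps: 31, 28, 31 days — not constant. Every event is on the 16th of the month.
Pattern: the 16th of each month.
May 2033: May 16, 2033.
June 2033: June 16, 2033.
Next: July 2033 → July 16, 2033.
Next: August 2033 → August 16, 2033.
Next: September 2033 → September 16, 2033.
October 2033: October 16, 2033.

October 16, 2033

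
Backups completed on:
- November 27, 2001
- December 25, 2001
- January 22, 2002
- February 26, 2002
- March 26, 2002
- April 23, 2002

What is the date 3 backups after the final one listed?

Gaps: 28, 28, 35, 28, 28 days — a mix of 28 and 35. Every date is a Tuesday.
Each is the 4th Tuesday of its month.
4th Tuesday of May 2002: May 28, 2002.
4th Tuesday of June 2002: June 25, 2002.
July 2002 — 4th Tuesday is July 23, 2002.

July 23, 2002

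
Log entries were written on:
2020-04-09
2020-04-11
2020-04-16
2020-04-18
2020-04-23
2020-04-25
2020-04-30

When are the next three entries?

2020-05-02, 2020-05-07, 2020-05-09

Gaps: 2, 5, 2, 5, 2, 5 days — not constant, but cyclic with period 2.
The events fall on every Thursday and Saturday.
Next Saturday: 2020-05-02.
Next Thursday: 2020-05-07.
Next Saturday: 2020-05-09.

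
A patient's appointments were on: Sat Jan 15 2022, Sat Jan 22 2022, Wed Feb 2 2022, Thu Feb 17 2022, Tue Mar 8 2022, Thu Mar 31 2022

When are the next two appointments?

The spacing grows by 4 each time: 7, 11, 15, 19, 23 days.
Next gap: 27 days. Thu Mar 31 2022 + 27 days = Wed Apr 27 2022.
Next gap: 31 days. Wed Apr 27 2022 + 31 days = Sat May 28 2022.

Wed Apr 27 2022, Sat May 28 2022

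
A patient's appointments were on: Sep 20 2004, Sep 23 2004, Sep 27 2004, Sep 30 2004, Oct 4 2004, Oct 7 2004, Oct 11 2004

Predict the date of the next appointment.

Oct 14 2004

Gaps: 3, 4, 3, 4, 3, 4 days — not constant, but cyclic with period 2.
The events fall on every Monday and Thursday.
The following Thursday is Oct 14 2004.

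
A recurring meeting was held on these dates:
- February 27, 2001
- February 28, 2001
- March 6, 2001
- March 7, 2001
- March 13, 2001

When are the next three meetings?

March 14, 2001; March 20, 2001; March 21, 2001

The gap pattern 1, 6, 1, 6 repeats every 2 events.
These are the Tuesdays and Wednesdays of each week.
Next Wednesday: March 14, 2001.
Next Tuesday: March 20, 2001.
Next Wednesday: March 21, 2001.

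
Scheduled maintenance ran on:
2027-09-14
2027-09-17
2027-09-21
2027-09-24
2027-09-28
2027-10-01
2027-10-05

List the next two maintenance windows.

2027-10-08, 2027-10-12

The gap pattern 3, 4, 3, 4, 3, 4 repeats every 2 events.
These are the Tuesdays and Fridays of each week.
Next Friday: 2027-10-08.
Next Tuesday: 2027-10-12.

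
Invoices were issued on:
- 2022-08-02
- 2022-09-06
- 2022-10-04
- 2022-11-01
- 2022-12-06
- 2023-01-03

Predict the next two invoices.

2023-02-07, 2023-03-07

These are Tuesdays at 28- or 35-day spacing (35, 28, 28, 35, 28).
The pattern: 1st Tuesday of the month.
1st Tuesday of February 2023: 2023-02-07.
1st Tuesday of March 2023: 2023-03-07.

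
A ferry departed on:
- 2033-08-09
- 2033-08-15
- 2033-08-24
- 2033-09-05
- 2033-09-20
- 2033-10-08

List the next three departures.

The spacing grows by 3 each time: 6, 9, 12, 15, 18 days.
Next gap: 21 days. 2033-10-08 + 21 days = 2033-10-29.
Next gap: 24 days. 2033-10-29 + 24 days = 2033-11-22.
Next gap: 27 days. 2033-11-22 + 27 days = 2033-12-19.

2033-10-29, 2033-11-22, 2033-12-19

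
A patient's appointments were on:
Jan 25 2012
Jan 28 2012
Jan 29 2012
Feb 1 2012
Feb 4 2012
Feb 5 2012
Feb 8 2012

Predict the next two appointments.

Feb 11 2012, Feb 12 2012

Gaps: 3, 1, 3, 3, 1, 3 days — not constant, but cyclic with period 3.
The events fall on every Wednesday, Saturday and Sunday.
Next Saturday: Feb 11 2012.
Next Sunday: Feb 12 2012.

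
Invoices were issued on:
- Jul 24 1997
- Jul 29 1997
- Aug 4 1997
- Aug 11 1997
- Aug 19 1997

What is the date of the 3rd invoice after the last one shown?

The spacing grows by 1 each time: 5, 6, 7, 8 days.
Next gap: 9 days. Aug 19 1997 + 9 days = Aug 28 1997.
Next gap: 10 days. Aug 28 1997 + 10 days = Sep 7 1997.
Next gap: 11 days. Sep 7 1997 + 11 days = Sep 18 1997.

Sep 18 1997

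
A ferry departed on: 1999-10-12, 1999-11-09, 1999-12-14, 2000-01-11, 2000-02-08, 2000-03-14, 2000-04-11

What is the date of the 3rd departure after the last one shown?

Gaps: 28, 35, 28, 28, 35, 28 days — a mix of 28 and 35. Every date is a Tuesday.
Each is the 2nd Tuesday of its month.
2nd Tuesday of May 2000: 2000-05-09.
June 2000 — 2nd Tuesday is 2000-06-13.
2nd Tuesday of July 2000: 2000-07-11.

2000-07-11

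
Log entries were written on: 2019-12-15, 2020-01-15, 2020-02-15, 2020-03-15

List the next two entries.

2020-04-15, 2020-05-15

Each date is the 15th; the gaps (31, 31, 29) track the month lengths.
The rule is the 15th of each month.
April 2020: 2020-04-15.
May 2020: 2020-05-15.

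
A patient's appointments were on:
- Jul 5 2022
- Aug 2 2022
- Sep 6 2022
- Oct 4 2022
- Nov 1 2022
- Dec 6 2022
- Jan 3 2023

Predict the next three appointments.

These are Tuesdays at 28- or 35-day spacing (28, 35, 28, 28, 35, 28).
The pattern: 1st Tuesday of the month.
February 2023 — 1st Tuesday is Feb 7 2023.
1st Tuesday of March 2023: Mar 7 2023.
1st Tuesday of April 2023: Apr 4 2023.

Feb 7 2023, Mar 7 2023, Apr 4 2023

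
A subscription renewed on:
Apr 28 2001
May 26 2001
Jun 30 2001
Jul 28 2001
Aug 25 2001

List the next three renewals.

Sep 29 2001, Oct 27 2001, Nov 24 2001

All Saturdays; the gaps (28, 35, 28, 28) vary with month length.
This is the last Saturday of each month.
Last Saturday of September 2001: Sep 29 2001.
Last Saturday of October 2001: Oct 27 2001.
November 2001 ends with Saturday Nov 24 2001.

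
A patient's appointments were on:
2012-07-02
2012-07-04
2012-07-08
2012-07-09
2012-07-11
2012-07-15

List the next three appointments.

Every event lands on a Monday or Wednesday or Sunday (gaps cycle 2, 4, 1, 2, 4).
So the schedule is: every Monday, Wednesday and Sunday.
Next Monday: 2012-07-16.
Next Wednesday: 2012-07-18.
Next Sunday: 2012-07-22.

2012-07-16, 2012-07-18, 2012-07-22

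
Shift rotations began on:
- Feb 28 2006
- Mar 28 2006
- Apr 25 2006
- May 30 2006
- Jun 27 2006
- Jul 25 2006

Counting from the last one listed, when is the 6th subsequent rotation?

Jan 30 2007

Every date is a Tuesday; gaps 28, 28, 35, 28, 28 days.
Each is the last Tuesday of its month (at least one falls on the 29th or later, ruling out '4th Tuesday').
August 2006 ends with Tuesday Aug 29 2006.
Last Tuesday of September 2006: Sep 26 2006.
Last Tuesday of October 2006: Oct 31 2006.
Last Tuesday of November 2006: Nov 28 2006.
December 2006 ends with Tuesday Dec 26 2006.
Last Tuesday of January 2007: Jan 30 2007.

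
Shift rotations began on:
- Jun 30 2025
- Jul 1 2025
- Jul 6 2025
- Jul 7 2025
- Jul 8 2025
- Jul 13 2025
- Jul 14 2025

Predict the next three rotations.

The gap pattern 1, 5, 1, 1, 5, 1 repeats every 3 events.
These are the Mondays, Tuesdays and Sundays of each week.
The following Tuesday is Jul 15 2025.
Next Sunday: Jul 20 2025.
Next Monday: Jul 21 2025.

Jul 15 2025, Jul 20 2025, Jul 21 2025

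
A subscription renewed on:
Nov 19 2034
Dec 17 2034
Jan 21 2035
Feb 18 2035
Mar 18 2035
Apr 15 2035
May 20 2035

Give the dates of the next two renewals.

All dates are Sundays, 28, 35, 28, 28, 28, 35 days apart.
Specifically, the 3rd Sunday of each month.
3rd Sunday of June 2035: Jun 17 2035.
July 2035 — 3rd Sunday is Jul 15 2035.

Jun 17 2035, Jul 15 2035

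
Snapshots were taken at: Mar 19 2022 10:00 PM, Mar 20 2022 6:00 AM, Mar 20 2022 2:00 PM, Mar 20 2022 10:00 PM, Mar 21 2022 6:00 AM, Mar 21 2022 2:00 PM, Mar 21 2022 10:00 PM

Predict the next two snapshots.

Mar 22 2022 6:00 AM, Mar 22 2022 2:00 PM

The interval is a steady 8 hours (8, 8, 8, 8, 8, 8).
Mar 21 2022 10:00 PM + 8 h = Mar 22 2022 6:00 AM.
Mar 22 2022 6:00 AM + 8 h = Mar 22 2022 2:00 PM.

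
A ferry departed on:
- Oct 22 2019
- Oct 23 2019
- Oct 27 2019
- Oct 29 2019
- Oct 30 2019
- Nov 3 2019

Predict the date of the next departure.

Nov 5 2019

Gaps: 1, 4, 2, 1, 4 days — not constant, but cyclic with period 3.
The events fall on every Tuesday, Wednesday and Sunday.
The following Tuesday is Nov 5 2019.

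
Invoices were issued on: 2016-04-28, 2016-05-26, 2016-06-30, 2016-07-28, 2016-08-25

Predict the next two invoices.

2016-09-29, 2016-10-27

Every date is a Thursday; gaps 28, 35, 28, 28 days.
Each is the last Thursday of its month (at least one falls on the 29th or later, ruling out '4th Thursday').
Last Thursday of September 2016: 2016-09-29.
October 2016 ends with Thursday 2016-10-27.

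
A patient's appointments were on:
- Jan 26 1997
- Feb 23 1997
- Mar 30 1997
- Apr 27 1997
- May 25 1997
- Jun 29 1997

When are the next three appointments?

All Sundays; the gaps (28, 35, 28, 28, 35) vary with month length.
This is the last Sunday of each month.
Last Sunday of July 1997: Jul 27 1997.
Last Sunday of August 1997: Aug 31 1997.
Last Sunday of September 1997: Sep 28 1997.

Jul 27 1997, Aug 31 1997, Sep 28 1997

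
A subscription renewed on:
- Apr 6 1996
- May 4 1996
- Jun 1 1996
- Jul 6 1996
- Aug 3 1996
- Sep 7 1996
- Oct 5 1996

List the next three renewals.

Gaps: 28, 28, 35, 28, 35, 28 days — a mix of 28 and 35. Every date is a Saturday.
Each is the 1st Saturday of its month.
1st Saturday of November 1996: Nov 2 1996.
December 1996 — 1st Saturday is Dec 7 1996.
1st Saturday of January 1997: Jan 4 1997.

Nov 2 1996, Dec 7 1996, Jan 4 1997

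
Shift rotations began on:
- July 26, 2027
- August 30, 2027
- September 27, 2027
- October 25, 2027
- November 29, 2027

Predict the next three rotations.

December 27, 2027; January 31, 2028; February 28, 2028

These are Mondays with 35, 28, 28, 35-day gaps.
Each is the final Monday of its month — August 30, 2027 is past the 28th, so '4th Monday' doesn't fit.
Last Monday of December 2027: December 27, 2027.
January 2028 ends with Monday January 31, 2028.
February 2028 ends with Monday February 28, 2028.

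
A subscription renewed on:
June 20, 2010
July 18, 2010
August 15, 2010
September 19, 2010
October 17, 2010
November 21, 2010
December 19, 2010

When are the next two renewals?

January 16, 2011; February 20, 2011

Gaps: 28, 28, 35, 28, 35, 28 days — a mix of 28 and 35. Every date is a Sunday.
Each is the 3rd Sunday of its month.
3rd Sunday of January 2011: January 16, 2011.
3rd Sunday of February 2011: February 20, 2011.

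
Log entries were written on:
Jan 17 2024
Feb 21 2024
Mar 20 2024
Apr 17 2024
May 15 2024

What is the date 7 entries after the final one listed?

Gaps: 35, 28, 28, 28 days — a mix of 28 and 35. Every date is a Wednesday.
Each is the 3rd Wednesday of its month.
June 2024 — 3rd Wednesday is Jun 19 2024.
3rd Wednesday of July 2024: Jul 17 2024.
August 2024 — 3rd Wednesday is Aug 21 2024.
September 2024 — 3rd Wednesday is Sep 18 2024.
October 2024 — 3rd Wednesday is Oct 16 2024.
November 2024 — 3rd Wednesday is Nov 20 2024.
December 2024 — 3rd Wednesday is Dec 18 2024.

Dec 18 2024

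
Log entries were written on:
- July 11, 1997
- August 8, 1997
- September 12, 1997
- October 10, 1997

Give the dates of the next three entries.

November 14, 1997; December 12, 1997; January 9, 1998

Gaps: 28, 35, 28 days — a mix of 28 and 35. Every date is a Friday.
Each is the 2nd Friday of its month.
2nd Friday of November 1997: November 14, 1997.
2nd Friday of December 1997: December 12, 1997.
2nd Friday of January 1998: January 9, 1998.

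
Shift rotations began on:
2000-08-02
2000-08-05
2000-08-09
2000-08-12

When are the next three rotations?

2000-08-16, 2000-08-19, 2000-08-23

The gap pattern 3, 4, 3 repeats every 2 events.
These are the Wednesdays and Saturdays of each week.
The following Wednesday is 2000-08-16.
The following Saturday is 2000-08-19.
Next Wednesday: 2000-08-23.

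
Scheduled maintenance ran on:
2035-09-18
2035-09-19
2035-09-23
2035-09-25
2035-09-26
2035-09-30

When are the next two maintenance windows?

The gap pattern 1, 4, 2, 1, 4 repeats every 3 events.
These are the Tuesdays, Wednesdays and Sundays of each week.
Next Tuesday: 2035-10-02.
The following Wednesday is 2035-10-03.

2035-10-02, 2035-10-03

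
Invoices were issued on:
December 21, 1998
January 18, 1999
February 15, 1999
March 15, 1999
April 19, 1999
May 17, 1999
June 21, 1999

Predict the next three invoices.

Gaps: 28, 28, 28, 35, 28, 35 days — a mix of 28 and 35. Every date is a Monday.
Each is the 3rd Monday of its month.
July 1999 — 3rd Monday is July 19, 1999.
3rd Monday of August 1999: August 16, 1999.
September 1999 — 3rd Monday is September 20, 1999.

July 19, 1999; August 16, 1999; September 20, 1999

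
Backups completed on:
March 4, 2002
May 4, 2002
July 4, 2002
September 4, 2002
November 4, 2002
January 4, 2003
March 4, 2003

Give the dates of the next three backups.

May 4, 2003; July 4, 2003; September 4, 2003

Gaps: 61, 61, 62, 61, 61, 59 days — not constant. Every event is on the 4th of the month.
Pattern: the 4th of every 2 months.
Next: May 2003 → May 4, 2003.
July 2003: July 4, 2003.
Next: September 2003 → September 4, 2003.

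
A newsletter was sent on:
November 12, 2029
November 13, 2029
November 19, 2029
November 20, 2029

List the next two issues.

November 26, 2029; November 27, 2029

Every event lands on a Monday or Tuesday (gaps cycle 1, 6, 1).
So the schedule is: every Monday and Tuesday.
Next Monday: November 26, 2029.
The following Tuesday is November 27, 2029.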